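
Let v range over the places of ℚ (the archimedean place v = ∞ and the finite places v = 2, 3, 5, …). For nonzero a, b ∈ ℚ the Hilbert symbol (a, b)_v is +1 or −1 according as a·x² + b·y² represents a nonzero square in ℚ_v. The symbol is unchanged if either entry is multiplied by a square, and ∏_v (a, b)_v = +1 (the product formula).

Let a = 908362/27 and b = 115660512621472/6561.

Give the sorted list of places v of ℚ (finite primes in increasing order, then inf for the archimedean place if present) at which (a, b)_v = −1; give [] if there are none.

[2, 23]

(a, b) ≡ (55614, 18538) mod (ℚ^×)²; places V = {2, 3, 7, 13, 23, 31, ∞}.
(a,b)_31: α=1, u≡6; β=3, v≡10 (mod 31); (6|31)=-1, (10|31)=+1; sign (−1)^1·-1^3·+1^1 = +1.
(a,b)_2: α=1, β=5; u≡7, v≡5 (mod 8); ε(u)ε(v)=1·0, αω(v)=1·1, βω(u)=5·0; sum ≡ 1  ⇒  -1.
(a,b)_7: α=2, u≡5; β=4, v≡4 (mod 7); (5|7)=-1, (4|7)=+1; sign (−1)^0·-1^4·+1^2 = +1.
(a,b)_13: α=1, u≡12; β=3, v≡12 (mod 13); (12|13)=+1, (12|13)=+1; sign (−1)^0·+1^3·+1^1 = +1.
(a,b)_23: α=1, u≡18; β=1, v≡6 (mod 23); (18|23)=+1, (6|23)=+1; sign (−1)^1·+1^1·+1^1 = -1.
(a,b)_3: α=-3, u≡1; β=-8, v≡1 (mod 3); (1|3)=+1, (1|3)=+1; sign (−1)^0·+1^-8·+1^-3 = +1.
(a,b)_∞: sgn(55614)=+, sgn(18538)=+, so +1.
Ram(55614, 18538) = {2, 23}; no ℚ_2-point on the conic.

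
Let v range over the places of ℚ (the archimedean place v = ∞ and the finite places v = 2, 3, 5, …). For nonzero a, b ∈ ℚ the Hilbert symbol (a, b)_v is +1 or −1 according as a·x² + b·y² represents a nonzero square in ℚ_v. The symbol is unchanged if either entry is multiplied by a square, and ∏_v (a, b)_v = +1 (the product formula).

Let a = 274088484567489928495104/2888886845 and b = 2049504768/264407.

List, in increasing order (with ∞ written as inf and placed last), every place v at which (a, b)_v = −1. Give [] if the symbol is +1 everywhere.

Mod squares: a ≡ 5, b ≡ 5434. Check v ∈ {∞, 2, 3, 5, 11, 13, 17, 19, 43}.
v=5: a=5^-1·(≡1), b=5^0·(≡4) mod 5; (1|5)=+1, (4|5)=+1; (−1)^{-1·0·2}·(+1)^0·(+1)^-1 = +1.
v=13: a=13^-2·(≡6), b=13^-1·(≡11) mod 13; (6|13)=-1, (11|13)=-1; (−1)^{-2·-1·6}·(-1)^-1·(-1)^-2 = -1.
v=11: a=11^4·(≡5), b=11^-1·(≡7) mod 11; (5|11)=+1, (7|11)=-1; (−1)^{4·-1·5}·(+1)^-1·(-1)^4 = +1.
v=2: v_2(a)=18, v_2(b)=9; units ≡ 5, 5 (mod 8); ε·ε+αω+βω = 0·0+18·1+9·1 ≡ 1  ⇒  (a,b)_2 = -1.
v=43: a=43^-4·(≡8), b=43^-2·(≡11) mod 43; (8|43)=-1, (11|43)=+1; (−1)^{-4·-2·21}·(-1)^-2·(+1)^-4 = +1.
v=17: a=17^4·(≡10), b=17^2·(≡10) mod 17; (10|17)=-1, (10|17)=-1; (−1)^{4·2·8}·(-1)^2·(-1)^4 = +1.
v=19: a=19^4·(≡11), b=19^1·(≡16) mod 19; (11|19)=+1, (16|19)=+1; (−1)^{4·1·9}·(+1)^1·(+1)^4 = +1.
v=3: a=3^8·(≡2), b=3^6·(≡1) mod 3; (2|3)=-1, (1|3)=+1; (−1)^{8·6·1}·(-1)^6·(+1)^8 = +1.
v=∞: 5 > 0 and 5434 > 0  ⇒  (a,b)_∞ = +1.
|Ram(5, 5434)| = 2, even; anisotropic at {2, 13}.

[2, 13]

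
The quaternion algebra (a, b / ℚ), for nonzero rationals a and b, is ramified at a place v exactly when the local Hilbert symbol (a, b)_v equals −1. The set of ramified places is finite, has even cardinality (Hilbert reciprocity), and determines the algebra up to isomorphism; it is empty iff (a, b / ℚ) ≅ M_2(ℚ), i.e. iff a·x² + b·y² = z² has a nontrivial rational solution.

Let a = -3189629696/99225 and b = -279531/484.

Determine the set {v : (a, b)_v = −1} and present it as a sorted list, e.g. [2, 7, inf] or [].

[7, 23, 29, inf]

(a, b) ≡ (-851, -3451) mod (ℚ^×)²; places V = {2, 3, 5, 7, 11, 17, 23, 29, 37, ∞}.
(a,b)_37: α=1, u≡35; β=0, v≡26 (mod 37); (35|37)=-1, (26|37)=+1; sign (−1)^0·-1^0·+1^1 = +1.
(a,b)_23: α=1, u≡2; β=0, v≡11 (mod 23); (2|23)=+1, (11|23)=-1; sign (−1)^0·+1^0·-1^1 = -1.
(a,b)_2: α=8, β=-2; u≡5, v≡5 (mod 8); ε(u)ε(v)=0·0, αω(v)=8·1, βω(u)=-2·1; sum ≡ 0  ⇒  +1.
(a,b)_3: α=-4, u≡1; β=4, v≡2 (mod 3); (1|3)=+1, (2|3)=-1; sign (−1)^0·+1^4·-1^-4 = +1.
(a,b)_7: α=-2, u≡3; β=1, v≡2 (mod 7); (3|7)=-1, (2|7)=+1; sign (−1)^0·-1^1·+1^-2 = -1.
(a,b)_∞: sgn(-851)=−, sgn(-3451)=−, so -1.
(a,b)_11: α=4, u≡2; β=-2, v≡3 (mod 11); (2|11)=-1, (3|11)=+1; sign (−1)^0·-1^-2·+1^4 = +1.
(a,b)_29: α=0, u≡2; β=1, v≡27 (mod 29); (2|29)=-1, (27|29)=-1; sign (−1)^0·-1^1·-1^0 = -1.
(a,b)_5: α=-2, u≡1; β=0, v≡1 (mod 5); (1|5)=+1, (1|5)=+1; sign (−1)^0·+1^0·+1^-2 = +1.
(a,b)_17: α=0, u≡1; β=1, v≡8 (mod 17); (1|17)=+1, (8|17)=+1; sign (−1)^0·+1^1·+1^0 = +1.
|Ram(-851, -3451)| = 4, even; anisotropic at {7, 23, 29, ∞}.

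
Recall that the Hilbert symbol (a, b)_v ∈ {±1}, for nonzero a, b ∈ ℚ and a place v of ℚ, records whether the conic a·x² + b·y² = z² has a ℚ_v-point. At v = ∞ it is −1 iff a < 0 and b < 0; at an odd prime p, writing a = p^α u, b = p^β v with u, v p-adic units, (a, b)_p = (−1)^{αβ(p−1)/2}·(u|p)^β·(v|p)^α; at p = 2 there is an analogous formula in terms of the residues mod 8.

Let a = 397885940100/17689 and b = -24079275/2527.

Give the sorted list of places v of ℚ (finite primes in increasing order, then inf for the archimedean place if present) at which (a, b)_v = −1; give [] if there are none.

Mod squares: a ≡ 606441, b ≡ -83237. Check v ∈ {∞, 2, 3, 5, 7, 11, 17, 19, 23, 47}.
v=5: a=5^2·(≡1), b=5^2·(≡2) mod 5; (1|5)=+1, (2|5)=-1; (−1)^{2·2·2}·(+1)^2·(-1)^2 = +1.
v=∞: 606441 > 0 and -83237 < 0  ⇒  (a,b)_∞ = +1.
v=47: a=47^1·(≡1), b=47^1·(≡45) mod 47; (1|47)=+1, (45|47)=-1; (−1)^{1·1·23}·(+1)^1·(-1)^1 = +1.
v=11: a=11^1·(≡6), b=11^1·(≡1) mod 11; (6|11)=-1, (1|11)=+1; (−1)^{1·1·5}·(-1)^1·(+1)^1 = +1.
v=7: a=7^-2·(≡3), b=7^-1·(≡1) mod 7; (3|7)=-1, (1|7)=+1; (−1)^{-2·-1·3}·(-1)^-1·(+1)^-2 = -1.
v=19: a=19^-2·(≡18), b=19^-2·(≡2) mod 19; (18|19)=-1, (2|19)=-1; (−1)^{-2·-2·9}·(-1)^-2·(-1)^-2 = +1.
v=2: v_2(a)=2, v_2(b)=0; units ≡ 1, 3 (mod 8); ε·ε+αω+βω = 0·1+2·1+0·0 ≡ 0  ⇒  (a,b)_2 = +1.
v=23: a=23^1·(≡9), b=23^1·(≡19) mod 23; (9|23)=+1, (19|23)=-1; (−1)^{1·1·11}·(+1)^1·(-1)^1 = +1.
v=17: a=17^1·(≡11), b=17^0·(≡14) mod 17; (11|17)=-1, (14|17)=-1; (−1)^{1·0·8}·(-1)^0·(-1)^1 = -1.
v=3: a=3^9·(≡1), b=3^4·(≡1) mod 3; (1|3)=+1, (1|3)=+1; (−1)^{9·4·1}·(+1)^4·(+1)^9 = +1.
Ram(606441, -83237) = {7, 17}; no ℚ_7-point on the conic.

[7, 17]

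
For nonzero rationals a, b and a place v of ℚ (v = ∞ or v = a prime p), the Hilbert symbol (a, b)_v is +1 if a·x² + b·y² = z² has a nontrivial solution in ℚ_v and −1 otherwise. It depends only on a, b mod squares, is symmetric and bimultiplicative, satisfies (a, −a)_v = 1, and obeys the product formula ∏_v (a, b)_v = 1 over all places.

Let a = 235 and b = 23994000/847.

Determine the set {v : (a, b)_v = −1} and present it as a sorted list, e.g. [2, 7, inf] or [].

(a, b) ≡ (235, 46655) mod (ℚ^×)²; places V = {2, 3, 5, 7, 11, 31, 43, 47, ∞}.
(a,b)_5: α=1, u≡2; β=3, v≡1 (mod 5); (2|5)=-1, (1|5)=+1; sign (−1)^0·-1^3·+1^1 = -1.
(a,b)_∞: sgn(235)=+, sgn(46655)=+, so +1.
(a,b)_2: α=0, β=4; u≡3, v≡7 (mod 8); ε(u)ε(v)=1·1, αω(v)=0·0, βω(u)=4·1; sum ≡ 1  ⇒  -1.
(a,b)_43: α=0, u≡20; β=1, v≡24 (mod 43); (20|43)=-1, (24|43)=+1; sign (−1)^0·-1^1·+1^0 = -1.
(a,b)_7: α=0, u≡4; β=-1, v≡1 (mod 7); (4|7)=+1, (1|7)=+1; sign (−1)^0·+1^-1·+1^0 = +1.
(a,b)_3: α=0, u≡1; β=2, v≡2 (mod 3); (1|3)=+1, (2|3)=-1; sign (−1)^0·+1^2·-1^0 = +1.
(a,b)_11: α=0, u≡4; β=-2, v≡9 (mod 11); (4|11)=+1, (9|11)=+1; sign (−1)^0·+1^-2·+1^0 = +1.
(a,b)_31: α=0, u≡18; β=1, v≡24 (mod 31); (18|31)=+1, (24|31)=-1; sign (−1)^0·+1^1·-1^0 = +1.
(a,b)_47: α=1, u≡5; β=0, v≡30 (mod 47); (5|47)=-1, (30|47)=-1; sign (−1)^0·-1^0·-1^1 = -1.
Ram(235, 46655) = {2, 5, 43, 47}; no ℚ_2-point on the conic.

[2, 5, 43, 47]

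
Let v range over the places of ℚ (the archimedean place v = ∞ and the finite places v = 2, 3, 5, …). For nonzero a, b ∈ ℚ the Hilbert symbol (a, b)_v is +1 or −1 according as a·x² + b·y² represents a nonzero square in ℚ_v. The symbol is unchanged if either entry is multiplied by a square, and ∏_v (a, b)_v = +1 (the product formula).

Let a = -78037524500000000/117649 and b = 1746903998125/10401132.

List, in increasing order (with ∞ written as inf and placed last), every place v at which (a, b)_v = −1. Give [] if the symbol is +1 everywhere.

[2, 13]

Mod squares: a ≡ -5, b ≡ 39. Check v ∈ {∞, 2, 3, 5, 7, 11, 13, 19, 31, 43}.
v=3: a=3^0·(≡1), b=3^-1·(≡1) mod 3; (1|3)=+1, (1|3)=+1; (−1)^{0·-1·1}·(+1)^-1·(+1)^0 = +1.
v=31: a=31^4·(≡3), b=31^2·(≡16) mod 31; (3|31)=-1, (16|31)=+1; (−1)^{4·2·15}·(-1)^2·(+1)^4 = +1.
v=19: a=19^0·(≡12), b=19^-2·(≡9) mod 19; (12|19)=-1, (9|19)=+1; (−1)^{0·-2·9}·(-1)^-2·(+1)^0 = +1.
v=5: a=5^9·(≡4), b=5^4·(≡1) mod 5; (4|5)=+1, (1|5)=+1; (−1)^{9·4·2}·(+1)^4·(+1)^9 = +1.
v=11: a=11^0·(≡8), b=11^2·(≡10) mod 11; (8|11)=-1, (10|11)=-1; (−1)^{0·2·5}·(-1)^2·(-1)^0 = +1.
v=7: a=7^-6·(≡2), b=7^-4·(≡1) mod 7; (2|7)=+1, (1|7)=+1; (−1)^{-6·-4·3}·(+1)^-4·(+1)^-6 = +1.
v=2: v_2(a)=8, v_2(b)=-2; units ≡ 3, 7 (mod 8); ε·ε+αω+βω = 1·1+8·0+-2·1 ≡ 1  ⇒  (a,b)_2 = -1.
v=∞: -5 < 0 and 39 > 0  ⇒  (a,b)_∞ = +1.
v=13: a=13^2·(≡6), b=13^1·(≡1) mod 13; (6|13)=-1, (1|13)=+1; (−1)^{2·1·6}·(-1)^1·(+1)^2 = -1.
v=43: a=43^0·(≡13), b=43^2·(≡2) mod 43; (13|43)=+1, (2|43)=-1; (−1)^{0·2·21}·(+1)^2·(-1)^0 = +1.
Ram(-5, 39) = {2, 13}; no ℚ_2-point on the conic.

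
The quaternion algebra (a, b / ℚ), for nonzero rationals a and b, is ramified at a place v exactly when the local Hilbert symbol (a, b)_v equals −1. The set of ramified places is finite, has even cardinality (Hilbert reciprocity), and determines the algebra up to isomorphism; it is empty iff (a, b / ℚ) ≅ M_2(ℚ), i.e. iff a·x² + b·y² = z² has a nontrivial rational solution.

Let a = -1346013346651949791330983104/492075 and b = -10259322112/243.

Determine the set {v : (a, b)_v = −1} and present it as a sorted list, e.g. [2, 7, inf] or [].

[17, 23, 37, inf]

Mod squares: a ≡ -16362177, b ≡ -711399. Check v ∈ {∞, 2, 3, 5, 7, 13, 17, 23, 29, 37}.
v=23: a=23^1·(≡21), b=23^0·(≡21) mod 23; (21|23)=-1, (21|23)=-1; (−1)^{1·0·11}·(-1)^0·(-1)^1 = -1.
v=5: a=5^-2·(≡2), b=5^0·(≡1) mod 5; (2|5)=-1, (1|5)=+1; (−1)^{-2·0·2}·(-1)^0·(+1)^-2 = +1.
v=3: a=3^-9·(≡1), b=3^-5·(≡2) mod 3; (1|3)=+1, (2|3)=-1; (−1)^{-9·-5·1}·(+1)^-5·(-1)^-9 = +1.
v=29: a=29^3·(≡2), b=29^1·(≡26) mod 29; (2|29)=-1, (26|29)=-1; (−1)^{3·1·14}·(-1)^1·(-1)^3 = +1.
v=37: a=37^3·(≡26), b=37^1·(≡24) mod 37; (26|37)=+1, (24|37)=-1; (−1)^{3·1·18}·(+1)^1·(-1)^3 = -1.
v=7: a=7^4·(≡4), b=7^0·(≡2) mod 7; (4|7)=+1, (2|7)=+1; (−1)^{4·0·3}·(+1)^0·(+1)^4 = +1.
v=13: a=13^7·(≡8), b=13^3·(≡11) mod 13; (8|13)=-1, (11|13)=-1; (−1)^{7·3·6}·(-1)^3·(-1)^7 = +1.
v=17: a=17^3·(≡8), b=17^1·(≡12) mod 17; (8|17)=+1, (12|17)=-1; (−1)^{3·1·8}·(+1)^1·(-1)^3 = -1.
v=∞: -16362177 < 0 and -711399 < 0  ⇒  (a,b)_∞ = -1.
v=2: v_2(a)=6, v_2(b)=8; units ≡ 7, 1 (mod 8); ε·ε+αω+βω = 1·0+6·0+8·0 ≡ 0  ⇒  (a,b)_2 = +1.
Ram(-16362177, -711399) = {17, 23, 37, ∞}; no ℚ_17-point on the conic.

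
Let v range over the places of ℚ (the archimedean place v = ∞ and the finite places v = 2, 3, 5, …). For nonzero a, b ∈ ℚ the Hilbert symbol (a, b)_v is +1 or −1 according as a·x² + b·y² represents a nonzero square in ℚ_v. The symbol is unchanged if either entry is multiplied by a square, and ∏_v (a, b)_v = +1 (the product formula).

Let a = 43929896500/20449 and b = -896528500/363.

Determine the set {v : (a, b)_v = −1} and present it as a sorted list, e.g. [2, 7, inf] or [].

Mod squares: a ≡ 182965, b ≡ -548895. Check v ∈ {∞, 2, 3, 5, 7, 11, 13, 23, 37, 43}.
v=5: a=5^3·(≡3), b=5^3·(≡4) mod 5; (3|5)=-1, (4|5)=+1; (−1)^{3·3·2}·(-1)^3·(+1)^3 = -1.
v=2: v_2(a)=2, v_2(b)=2; units ≡ 5, 1 (mod 8); ε·ε+αω+βω = 0·0+2·0+2·1 ≡ 0  ⇒  (a,b)_2 = +1.
v=∞: 182965 > 0 and -548895 < 0  ⇒  (a,b)_∞ = +1.
v=37: a=37^1·(≡23), b=37^1·(≡2) mod 37; (23|37)=-1, (2|37)=-1; (−1)^{1·1·18}·(-1)^1·(-1)^1 = +1.
v=7: a=7^4·(≡6), b=7^2·(≡5) mod 7; (6|7)=-1, (5|7)=-1; (−1)^{4·2·3}·(-1)^2·(-1)^4 = +1.
v=13: a=13^-2·(≡12), b=13^0·(≡10) mod 13; (12|13)=+1, (10|13)=+1; (−1)^{-2·0·6}·(+1)^0·(+1)^-2 = +1.
v=3: a=3^0·(≡1), b=3^-1·(≡2) mod 3; (1|3)=+1, (2|3)=-1; (−1)^{0·-1·1}·(+1)^-1·(-1)^0 = +1.
v=43: a=43^1·(≡1), b=43^1·(≡36) mod 43; (1|43)=+1, (36|43)=+1; (−1)^{1·1·21}·(+1)^1·(+1)^1 = -1.
v=23: a=23^1·(≡7), b=23^1·(≡4) mod 23; (7|23)=-1, (4|23)=+1; (−1)^{1·1·11}·(-1)^1·(+1)^1 = +1.
v=11: a=11^-2·(≡7), b=11^-2·(≡4) mod 11; (7|11)=-1, (4|11)=+1; (−1)^{-2·-2·5}·(-1)^-2·(+1)^-2 = +1.
|Ram(182965, -548895)| = 2, even; anisotropic at {5, 43}.

[5, 43]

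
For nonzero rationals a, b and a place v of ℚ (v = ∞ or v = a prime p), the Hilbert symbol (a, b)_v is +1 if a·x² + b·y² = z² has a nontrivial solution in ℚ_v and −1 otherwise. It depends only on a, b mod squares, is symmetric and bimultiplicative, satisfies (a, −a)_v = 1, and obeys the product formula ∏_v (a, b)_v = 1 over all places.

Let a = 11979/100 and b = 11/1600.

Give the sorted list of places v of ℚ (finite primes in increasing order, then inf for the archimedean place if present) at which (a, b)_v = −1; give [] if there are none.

(a, b) ≡ (11, 11) mod (ℚ^×)²; places V = {2, 3, 5, 11, ∞}.
(a,b)_11: α=3, u≡9; β=1, v≡9 (mod 11); (9|11)=+1, (9|11)=+1; sign (−1)^1·+1^1·+1^3 = -1.
(a,b)_2: α=-2, β=-6; u≡3, v≡3 (mod 8); ε(u)ε(v)=1·1, αω(v)=-2·1, βω(u)=-6·1; sum ≡ 1  ⇒  -1.
(a,b)_5: α=-2, u≡1; β=-2, v≡4 (mod 5); (1|5)=+1, (4|5)=+1; sign (−1)^0·+1^-2·+1^-2 = +1.
(a,b)_3: α=2, u≡2; β=0, v≡2 (mod 3); (2|3)=-1, (2|3)=-1; sign (−1)^0·-1^0·-1^2 = +1.
(a,b)_∞: sgn(11)=+, sgn(11)=+, so +1.
|Ram(11, 11)| = 2, even; anisotropic at {2, 11}.

[2, 11]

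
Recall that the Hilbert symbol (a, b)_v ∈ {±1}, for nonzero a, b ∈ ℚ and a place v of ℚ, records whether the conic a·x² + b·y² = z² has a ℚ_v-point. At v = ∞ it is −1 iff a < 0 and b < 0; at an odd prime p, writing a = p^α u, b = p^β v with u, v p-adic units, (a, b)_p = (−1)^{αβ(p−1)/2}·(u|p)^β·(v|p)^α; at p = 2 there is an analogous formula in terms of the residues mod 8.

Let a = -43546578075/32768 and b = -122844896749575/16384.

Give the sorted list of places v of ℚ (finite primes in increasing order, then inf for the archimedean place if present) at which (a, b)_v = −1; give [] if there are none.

[7, 13, 31, inf]

(a, b) ≡ (-806, -7) mod (ℚ^×)²; places V = {2, 3, 5, 7, 11, 13, 31, ∞}.
(a,b)_2: α=-15, β=-14; u≡5, v≡1 (mod 8); ε(u)ε(v)=0·0, αω(v)=-15·0, βω(u)=-14·1; sum ≡ 0  ⇒  +1.
(a,b)_13: α=1, u≡12; β=2, v≡8 (mod 13); (12|13)=+1, (8|13)=-1; sign (−1)^0·+1^2·-1^1 = -1.
(a,b)_31: α=1, u≡2; β=2, v≡23 (mod 31); (2|31)=+1, (23|31)=-1; sign (−1)^0·+1^2·-1^1 = -1.
(a,b)_5: α=2, u≡4; β=2, v≡3 (mod 5); (4|5)=+1, (3|5)=-1; sign (−1)^0·+1^2·-1^2 = +1.
(a,b)_∞: sgn(-806)=−, sgn(-7)=−, so -1.
(a,b)_11: α=2, u≡7; β=2, v≡4 (mod 11); (7|11)=-1, (4|11)=+1; sign (−1)^0·-1^2·+1^2 = +1.
(a,b)_3: α=6, u≡1; β=6, v≡2 (mod 3); (1|3)=+1, (2|3)=-1; sign (−1)^0·+1^6·-1^6 = +1.
(a,b)_7: α=2, u≡3; β=3, v≡3 (mod 7); (3|7)=-1, (3|7)=-1; sign (−1)^0·-1^3·-1^2 = -1.
|Ram(-806, -7)| = 4, even; anisotropic at {7, 13, 31, ∞}.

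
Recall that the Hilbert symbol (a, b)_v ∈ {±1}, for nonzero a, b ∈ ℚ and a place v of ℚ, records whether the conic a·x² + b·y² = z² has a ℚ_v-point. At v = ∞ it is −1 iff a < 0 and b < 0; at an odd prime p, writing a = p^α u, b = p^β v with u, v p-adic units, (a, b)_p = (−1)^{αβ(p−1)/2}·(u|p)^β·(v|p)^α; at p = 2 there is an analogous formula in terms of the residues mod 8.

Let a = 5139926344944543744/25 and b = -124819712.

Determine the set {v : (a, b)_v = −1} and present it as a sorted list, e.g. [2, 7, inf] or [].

(a, b) ≡ (2346, -487577) mod (ℚ^×)²; places V = {2, 3, 5, 17, 23, 29, 43, ∞}.
(a,b)_23: α=3, u≡10; β=1, v≡21 (mod 23); (10|23)=-1, (21|23)=-1; sign (−1)^1·-1^1·-1^3 = -1.
(a,b)_43: α=2, u≡13; β=1, v≡17 (mod 43); (13|43)=+1, (17|43)=+1; sign (−1)^0·+1^1·+1^2 = +1.
(a,b)_17: α=3, u≡2; β=1, v≡15 (mod 17); (2|17)=+1, (15|17)=+1; sign (−1)^0·+1^1·+1^3 = +1.
(a,b)_2: α=11, β=8; u≡5, v≡7 (mod 8); ε(u)ε(v)=0·1, αω(v)=11·0, βω(u)=8·1; sum ≡ 0  ⇒  +1.
(a,b)_29: α=2, u≡26; β=1, v≡23 (mod 29); (26|29)=-1, (23|29)=+1; sign (−1)^0·-1^1·+1^2 = -1.
(a,b)_5: α=-2, u≡4; β=0, v≡3 (mod 5); (4|5)=+1, (3|5)=-1; sign (−1)^0·+1^0·-1^-2 = +1.
(a,b)_3: α=3, u≡2; β=0, v≡1 (mod 3); (2|3)=-1, (1|3)=+1; sign (−1)^0·-1^0·+1^3 = +1.
(a,b)_∞: sgn(2346)=+, sgn(-487577)=−, so +1.
(2346, -487577 / ℚ) ramifies at {23, 29}: a division algebra.

[23, 29]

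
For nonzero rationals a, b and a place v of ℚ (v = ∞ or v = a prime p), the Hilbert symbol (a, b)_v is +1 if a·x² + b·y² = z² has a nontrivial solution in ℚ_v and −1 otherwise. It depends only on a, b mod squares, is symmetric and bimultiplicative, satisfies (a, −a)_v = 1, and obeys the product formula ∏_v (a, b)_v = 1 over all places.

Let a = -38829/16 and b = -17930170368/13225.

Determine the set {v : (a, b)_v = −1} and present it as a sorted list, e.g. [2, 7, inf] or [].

Mod squares: a ≡ -21, b ≡ -187. Check v ∈ {∞, 2, 3, 5, 7, 11, 17, 23, 43}.
v=2: v_2(a)=-4, v_2(b)=12; units ≡ 3, 5 (mod 8); ε·ε+αω+βω = 1·0+-4·1+12·1 ≡ 0  ⇒  (a,b)_2 = +1.
v=3: a=3^1·(≡2), b=3^4·(≡2) mod 3; (2|3)=-1, (2|3)=-1; (−1)^{1·4·1}·(-1)^4·(-1)^1 = -1.
v=17: a=17^0·(≡1), b=17^3·(≡10) mod 17; (1|17)=+1, (10|17)=-1; (−1)^{0·3·8}·(+1)^3·(-1)^0 = +1.
v=43: a=43^2·(≡39), b=43^0·(≡39) mod 43; (39|43)=-1, (39|43)=-1; (−1)^{2·0·21}·(-1)^0·(-1)^2 = +1.
v=23: a=23^0·(≡4), b=23^-2·(≡15) mod 23; (4|23)=+1, (15|23)=-1; (−1)^{0·-2·11}·(+1)^-2·(-1)^0 = +1.
v=7: a=7^1·(≡2), b=7^0·(≡1) mod 7; (2|7)=+1, (1|7)=+1; (−1)^{1·0·3}·(+1)^0·(+1)^1 = +1.
v=∞: -21 < 0 and -187 < 0  ⇒  (a,b)_∞ = -1.
v=11: a=11^0·(≡9), b=11^1·(≡3) mod 11; (9|11)=+1, (3|11)=+1; (−1)^{0·1·5}·(+1)^1·(+1)^0 = +1.
v=5: a=5^0·(≡1), b=5^-2·(≡3) mod 5; (1|5)=+1, (3|5)=-1; (−1)^{0·-2·2}·(+1)^-2·(-1)^0 = +1.
Ram(-21, -187) = {3, ∞}; no ℚ_3-point on the conic.

[3, inf]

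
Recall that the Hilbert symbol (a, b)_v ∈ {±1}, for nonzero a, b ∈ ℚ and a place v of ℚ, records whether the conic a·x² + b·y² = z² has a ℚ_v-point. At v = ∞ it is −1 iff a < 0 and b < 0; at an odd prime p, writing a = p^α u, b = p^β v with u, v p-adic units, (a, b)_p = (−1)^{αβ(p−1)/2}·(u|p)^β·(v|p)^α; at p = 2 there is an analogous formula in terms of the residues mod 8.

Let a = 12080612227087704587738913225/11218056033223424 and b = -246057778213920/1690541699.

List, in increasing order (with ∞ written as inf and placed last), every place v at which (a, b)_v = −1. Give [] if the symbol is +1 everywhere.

[2, 11, 17, 31]

(a, b) ≡ (11, -1101430) mod (ℚ^×)²; places V = {2, 3, 5, 7, 11, 17, 19, 23, 31, ∞}.
(a,b)_∞: sgn(11)=+, sgn(-1101430)=−, so +1.
(a,b)_17: α=4, u≡11; β=3, v≡11 (mod 17); (11|17)=-1, (11|17)=-1; sign (−1)^0·-1^3·-1^4 = -1.
(a,b)_2: α=-8, β=5; u≡3, v≡5 (mod 8); ε(u)ε(v)=1·0, αω(v)=-8·1, βω(u)=5·1; sum ≡ 1  ⇒  -1.
(a,b)_23: α=-4, u≡7; β=-2, v≡14 (mod 23); (7|23)=-1, (14|23)=-1; sign (−1)^0·-1^-2·-1^-4 = +1.
(a,b)_11: α=-3, u≡5; β=-3, v≡3 (mod 11); (5|11)=+1, (3|11)=+1; sign (−1)^1·+1^-3·+1^-3 = -1.
(a,b)_3: α=34, u≡2; β=12, v≡2 (mod 3); (2|3)=-1, (2|3)=-1; sign (−1)^0·-1^12·-1^34 = +1.
(a,b)_19: α=2, u≡7; β=1, v≡13 (mod 19); (7|19)=+1, (13|19)=-1; sign (−1)^0·+1^1·-1^2 = +1.
(a,b)_31: α=2, u≡11; β=1, v≡22 (mod 31); (11|31)=-1, (22|31)=-1; sign (−1)^0·-1^1·-1^2 = -1.
(a,b)_7: α=-6, u≡1; β=-4, v≡5 (mod 7); (1|7)=+1, (5|7)=-1; sign (−1)^0·+1^-4·-1^-6 = +1.
(a,b)_5: α=2, u≡1; β=1, v≡4 (mod 5); (1|5)=+1, (4|5)=+1; sign (−1)^0·+1^1·+1^2 = +1.
Ram(11, -1101430) = {2, 11, 17, 31}; no ℚ_2-point on the conic.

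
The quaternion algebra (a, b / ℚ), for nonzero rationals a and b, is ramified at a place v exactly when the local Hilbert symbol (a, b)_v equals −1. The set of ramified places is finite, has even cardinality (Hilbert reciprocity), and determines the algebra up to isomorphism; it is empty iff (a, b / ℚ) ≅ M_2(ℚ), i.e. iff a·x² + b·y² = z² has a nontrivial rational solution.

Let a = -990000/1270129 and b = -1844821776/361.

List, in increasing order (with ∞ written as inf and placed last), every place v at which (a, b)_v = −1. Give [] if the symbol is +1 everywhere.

Mod squares: a ≡ -11, b ≡ -2353089. Check v ∈ {∞, 2, 3, 5, 7, 11, 17, 19, 23, 29, 37, 43}.
v=5: a=5^4·(≡4), b=5^0·(≡4) mod 5; (4|5)=+1, (4|5)=+1; (−1)^{4·0·2}·(+1)^0·(+1)^4 = +1.
v=7: a=7^-4·(≡6), b=7^2·(≡5) mod 7; (6|7)=-1, (5|7)=-1; (−1)^{-4·2·3}·(-1)^2·(-1)^-4 = +1.
v=37: a=37^0·(≡4), b=37^1·(≡20) mod 37; (4|37)=+1, (20|37)=-1; (−1)^{0·1·18}·(+1)^1·(-1)^0 = +1.
v=17: a=17^0·(≡10), b=17^1·(≡7) mod 17; (10|17)=-1, (7|17)=-1; (−1)^{0·1·8}·(-1)^1·(-1)^0 = -1.
v=11: a=11^1·(≡8), b=11^0·(≡3) mod 11; (8|11)=-1, (3|11)=+1; (−1)^{1·0·5}·(-1)^0·(+1)^1 = +1.
v=43: a=43^0·(≡28), b=43^1·(≡17) mod 43; (28|43)=-1, (17|43)=+1; (−1)^{0·1·21}·(-1)^1·(+1)^0 = -1.
v=23: a=23^-2·(≡9), b=23^0·(≡8) mod 23; (9|23)=+1, (8|23)=+1; (−1)^{-2·0·11}·(+1)^0·(+1)^-2 = +1.
v=29: a=29^0·(≡11), b=29^1·(≡9) mod 29; (11|29)=-1, (9|29)=+1; (−1)^{0·1·14}·(-1)^1·(+1)^0 = -1.
v=∞: -11 < 0 and -2353089 < 0  ⇒  (a,b)_∞ = -1.
v=19: a=19^0·(≡12), b=19^-2·(≡1) mod 19; (12|19)=-1, (1|19)=+1; (−1)^{0·-2·9}·(-1)^-2·(+1)^0 = +1.
v=2: v_2(a)=4, v_2(b)=4; units ≡ 5, 7 (mod 8); ε·ε+αω+βω = 0·1+4·0+4·1 ≡ 0  ⇒  (a,b)_2 = +1.
v=3: a=3^2·(≡1), b=3^1·(≡2) mod 3; (1|3)=+1, (2|3)=-1; (−1)^{2·1·1}·(+1)^1·(-1)^2 = +1.
Ram(-11, -2353089) = {17, 29, 43, ∞}; no ℚ_17-point on the conic.

[17, 29, 43, inf]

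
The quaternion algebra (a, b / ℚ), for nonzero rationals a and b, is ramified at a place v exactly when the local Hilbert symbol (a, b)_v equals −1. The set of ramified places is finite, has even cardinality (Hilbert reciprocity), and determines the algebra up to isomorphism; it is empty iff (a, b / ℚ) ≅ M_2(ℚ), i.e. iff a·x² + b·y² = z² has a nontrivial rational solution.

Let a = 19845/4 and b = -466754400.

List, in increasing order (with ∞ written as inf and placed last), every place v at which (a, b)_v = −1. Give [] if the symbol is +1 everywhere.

(a, b) ≡ (5, -6) mod (ℚ^×)²; places V = {2, 3, 5, 7, ∞}.
(a,b)_5: α=1, u≡1; β=2, v≡4 (mod 5); (1|5)=+1, (4|5)=+1; sign (−1)^0·+1^2·+1^1 = +1.
(a,b)_7: α=2, u≡5; β=4, v≡4 (mod 7); (5|7)=-1, (4|7)=+1; sign (−1)^0·-1^4·+1^2 = +1.
(a,b)_2: α=-2, β=5; u≡5, v≡5 (mod 8); ε(u)ε(v)=0·0, αω(v)=-2·1, βω(u)=5·1; sum ≡ 1  ⇒  -1.
(a,b)_∞: sgn(5)=+, sgn(-6)=−, so +1.
(a,b)_3: α=4, u≡2; β=5, v≡1 (mod 3); (2|3)=-1, (1|3)=+1; sign (−1)^0·-1^5·+1^4 = -1.
(5, -6 / ℚ) ramifies at {2, 3}: a division algebra.

[2, 3]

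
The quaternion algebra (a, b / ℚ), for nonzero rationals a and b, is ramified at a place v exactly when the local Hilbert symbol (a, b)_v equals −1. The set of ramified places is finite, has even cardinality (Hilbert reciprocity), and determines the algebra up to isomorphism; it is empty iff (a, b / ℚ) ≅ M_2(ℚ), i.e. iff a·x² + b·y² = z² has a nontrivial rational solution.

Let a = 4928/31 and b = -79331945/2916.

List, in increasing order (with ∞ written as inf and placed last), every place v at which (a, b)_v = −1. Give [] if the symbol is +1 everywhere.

[2, 5, 7, 31]

(a, b) ≡ (2387, -274505) mod (ℚ^×)²; places V = {2, 3, 5, 7, 11, 17, 23, 31, ∞}.
(a,b)_11: α=1, u≡7; β=1, v≡1 (mod 11); (7|11)=-1, (1|11)=+1; sign (−1)^1·-1^1·+1^1 = +1.
(a,b)_23: α=0, u≡18; β=1, v≡4 (mod 23); (18|23)=+1, (4|23)=+1; sign (−1)^0·+1^1·+1^0 = +1.
(a,b)_2: α=6, β=-2; u≡3, v≡7 (mod 8); ε(u)ε(v)=1·1, αω(v)=6·0, βω(u)=-2·1; sum ≡ 1  ⇒  -1.
(a,b)_31: α=-1, u≡30; β=1, v≡24 (mod 31); (30|31)=-1, (24|31)=-1; sign (−1)^1·-1^1·-1^-1 = -1.
(a,b)_5: α=0, u≡3; β=1, v≡1 (mod 5); (3|5)=-1, (1|5)=+1; sign (−1)^0·-1^1·+1^0 = -1.
(a,b)_17: α=0, u≡12; β=2, v≡5 (mod 17); (12|17)=-1, (5|17)=-1; sign (−1)^0·-1^2·-1^0 = +1.
(a,b)_3: α=0, u≡2; β=-6, v≡1 (mod 3); (2|3)=-1, (1|3)=+1; sign (−1)^0·-1^-6·+1^0 = +1.
(a,b)_∞: sgn(2387)=+, sgn(-274505)=−, so +1.
(a,b)_7: α=1, u≡6; β=1, v≡3 (mod 7); (6|7)=-1, (3|7)=-1; sign (−1)^1·-1^1·-1^1 = -1.
|Ram(2387, -274505)| = 4, even; anisotropic at {2, 5, 7, 31}.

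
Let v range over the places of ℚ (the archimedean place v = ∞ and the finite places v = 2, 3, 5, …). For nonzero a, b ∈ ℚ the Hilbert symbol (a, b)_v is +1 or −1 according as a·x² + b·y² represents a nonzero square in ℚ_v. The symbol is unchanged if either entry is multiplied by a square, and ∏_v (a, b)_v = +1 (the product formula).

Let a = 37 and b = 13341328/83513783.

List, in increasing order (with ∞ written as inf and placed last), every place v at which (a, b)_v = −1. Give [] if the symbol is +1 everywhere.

(a, b) ≡ (37, 799799) mod (ℚ^×)²; places V = {2, 7, 11, 13, 17, 31, 37, 43, 47, ∞}.
(a,b)_13: α=0, u≡11; β=1, v≡5 (mod 13); (11|13)=-1, (5|13)=-1; sign (−1)^0·-1^1·-1^0 = -1.
(a,b)_11: α=0, u≡4; β=1, v≡10 (mod 11); (4|11)=+1, (10|11)=-1; sign (−1)^0·+1^1·-1^0 = +1.
(a,b)_7: α=0, u≡2; β=3, v≡6 (mod 7); (2|7)=+1, (6|7)=-1; sign (−1)^0·+1^3·-1^0 = +1.
(a,b)_47: α=0, u≡37; β=-1, v≡7 (mod 47); (37|47)=+1, (7|47)=+1; sign (−1)^0·+1^-1·+1^0 = +1.
(a,b)_17: α=0, u≡3; β=1, v≡8 (mod 17); (3|17)=-1, (8|17)=+1; sign (−1)^0·-1^1·+1^0 = -1.
(a,b)_31: α=0, u≡6; β=-2, v≡23 (mod 31); (6|31)=-1, (23|31)=-1; sign (−1)^0·-1^-2·-1^0 = +1.
(a,b)_2: α=0, β=4; u≡5, v≡7 (mod 8); ε(u)ε(v)=0·1, αω(v)=0·0, βω(u)=4·1; sum ≡ 0  ⇒  +1.
(a,b)_∞: sgn(37)=+, sgn(799799)=+, so +1.
(a,b)_37: α=1, u≡1; β=0, v≡9 (mod 37); (1|37)=+1, (9|37)=+1; sign (−1)^0·+1^0·+1^1 = +1.
(a,b)_43: α=0, u≡37; β=-2, v≡34 (mod 43); (37|43)=-1, (34|43)=-1; sign (−1)^0·-1^-2·-1^0 = +1.
|Ram(37, 799799)| = 2, even; anisotropic at {13, 17}.

[13, 17]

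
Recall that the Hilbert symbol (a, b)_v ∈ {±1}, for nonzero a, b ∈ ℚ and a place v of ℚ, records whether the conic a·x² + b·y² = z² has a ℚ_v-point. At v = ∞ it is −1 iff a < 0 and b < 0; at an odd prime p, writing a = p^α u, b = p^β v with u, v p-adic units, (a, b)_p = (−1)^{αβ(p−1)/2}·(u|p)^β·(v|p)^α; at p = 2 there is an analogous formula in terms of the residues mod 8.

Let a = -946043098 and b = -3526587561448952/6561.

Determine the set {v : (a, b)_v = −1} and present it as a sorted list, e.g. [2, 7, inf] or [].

(a, b) ≡ (-442, -49742) mod (ℚ^×)²; places V = {2, 3, 7, 11, 13, 17, 19, ∞}.
(a,b)_∞: sgn(-442)=−, sgn(-49742)=−, so -1.
(a,b)_3: α=0, u≡2; β=-8, v≡1 (mod 3); (2|3)=-1, (1|3)=+1; sign (−1)^0·-1^-8·+1^0 = +1.
(a,b)_7: α=2, u≡6; β=5, v≡5 (mod 7); (6|7)=-1, (5|7)=-1; sign (−1)^0·-1^5·-1^2 = -1.
(a,b)_2: α=1, β=3; u≡3, v≡1 (mod 8); ε(u)ε(v)=1·0, αω(v)=1·0, βω(u)=3·1; sum ≡ 1  ⇒  -1.
(a,b)_17: α=1, u≡8; β=1, v≡16 (mod 17); (8|17)=+1, (16|17)=+1; sign (−1)^0·+1^1·+1^1 = +1.
(a,b)_11: α=2, u≡9; β=3, v≡6 (mod 11); (9|11)=+1, (6|11)=-1; sign (−1)^0·+1^3·-1^2 = +1.
(a,b)_19: α=2, u≡14; β=3, v≡11 (mod 19); (14|19)=-1, (11|19)=+1; sign (−1)^0·-1^3·+1^2 = -1.
(a,b)_13: α=1, u≡11; β=2, v≡10 (mod 13); (11|13)=-1, (10|13)=+1; sign (−1)^0·-1^2·+1^1 = +1.
(-442, -49742 / ℚ) ramifies at {2, 7, 19, ∞}: a division algebra.

[2, 7, 19, inf]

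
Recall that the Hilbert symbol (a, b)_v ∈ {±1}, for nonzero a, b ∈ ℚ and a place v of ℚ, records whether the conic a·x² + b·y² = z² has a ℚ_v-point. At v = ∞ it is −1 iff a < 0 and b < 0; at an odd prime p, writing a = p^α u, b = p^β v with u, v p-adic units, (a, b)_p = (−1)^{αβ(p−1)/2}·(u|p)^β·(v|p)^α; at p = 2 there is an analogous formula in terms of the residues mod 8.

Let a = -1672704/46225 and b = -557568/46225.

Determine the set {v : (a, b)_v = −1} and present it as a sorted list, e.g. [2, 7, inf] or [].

Mod squares: a ≡ -6, b ≡ -2. Check v ∈ {∞, 2, 3, 5, 11, 43}.
v=∞: -6 < 0 and -2 < 0  ⇒  (a,b)_∞ = -1.
v=43: a=43^-2·(≡5), b=43^-2·(≡16) mod 43; (5|43)=-1, (16|43)=+1; (−1)^{-2·-2·21}·(-1)^-2·(+1)^-2 = +1.
v=11: a=11^2·(≡1), b=11^2·(≡4) mod 11; (1|11)=+1, (4|11)=+1; (−1)^{2·2·5}·(+1)^2·(+1)^2 = +1.
v=3: a=3^3·(≡1), b=3^2·(≡1) mod 3; (1|3)=+1, (1|3)=+1; (−1)^{3·2·1}·(+1)^2·(+1)^3 = +1.
v=2: v_2(a)=9, v_2(b)=9; units ≡ 5, 7 (mod 8); ε·ε+αω+βω = 0·1+9·0+9·1 ≡ 1  ⇒  (a,b)_2 = -1.
v=5: a=5^-2·(≡4), b=5^-2·(≡3) mod 5; (4|5)=+1, (3|5)=-1; (−1)^{-2·-2·2}·(+1)^-2·(-1)^-2 = +1.
Ram(-6, -2) = {2, ∞}; no ℚ_2-point on the conic.

[2, inf]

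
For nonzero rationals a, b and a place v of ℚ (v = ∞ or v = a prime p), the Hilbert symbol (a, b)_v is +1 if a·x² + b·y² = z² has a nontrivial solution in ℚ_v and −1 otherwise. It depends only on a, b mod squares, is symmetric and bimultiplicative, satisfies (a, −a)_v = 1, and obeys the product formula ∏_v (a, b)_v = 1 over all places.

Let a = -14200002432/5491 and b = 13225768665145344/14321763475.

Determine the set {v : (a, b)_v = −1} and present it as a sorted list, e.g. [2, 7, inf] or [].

(a, b) ≡ (-8778, 266) mod (ℚ^×)²; places V = {2, 3, 5, 7, 11, 17, 19, ∞}.
(a,b)_17: α=-2, u≡11; β=-4, v≡12 (mod 17); (11|17)=-1, (12|17)=-1; sign (−1)^0·-1^-4·-1^-2 = +1.
(a,b)_7: α=3, u≡6; β=5, v≡6 (mod 7); (6|7)=-1, (6|7)=-1; sign (−1)^1·-1^5·-1^3 = -1.
(a,b)_5: α=0, u≡3; β=-2, v≡1 (mod 5); (3|5)=-1, (1|5)=+1; sign (−1)^0·-1^-2·+1^0 = +1.
(a,b)_2: α=7, β=13; u≡3, v≡5 (mod 8); ε(u)ε(v)=1·0, αω(v)=7·1, βω(u)=13·1; sum ≡ 0  ⇒  +1.
(a,b)_∞: sgn(-8778)=−, sgn(266)=+, so +1.
(a,b)_11: α=3, u≡4; β=4, v≡6 (mod 11); (4|11)=+1, (6|11)=-1; sign (−1)^0·+1^4·-1^3 = -1.
(a,b)_3: α=5, u≡2; β=8, v≡2 (mod 3); (2|3)=-1, (2|3)=-1; sign (−1)^0·-1^8·-1^5 = -1.
(a,b)_19: α=-1, u≡14; β=-3, v≡12 (mod 19); (14|19)=-1, (12|19)=-1; sign (−1)^1·-1^-3·-1^-1 = -1.
Ram(-8778, 266) = {3, 7, 11, 19}; no ℚ_3-point on the conic.

[3, 7, 11, 19]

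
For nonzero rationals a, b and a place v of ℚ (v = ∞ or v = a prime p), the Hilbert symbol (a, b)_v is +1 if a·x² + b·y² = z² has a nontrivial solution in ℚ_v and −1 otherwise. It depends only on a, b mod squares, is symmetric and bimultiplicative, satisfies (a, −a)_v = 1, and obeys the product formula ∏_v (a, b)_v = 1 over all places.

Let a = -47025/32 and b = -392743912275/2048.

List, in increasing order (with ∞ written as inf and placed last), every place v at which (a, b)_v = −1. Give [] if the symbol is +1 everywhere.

[2, inf]

(a, b) ≡ (-418, -22) mod (ℚ^×)²; places V = {2, 3, 5, 11, 13, 17, 19, ∞}.
(a,b)_2: α=-5, β=-11; u≡7, v≡5 (mod 8); ε(u)ε(v)=1·0, αω(v)=-5·1, βω(u)=-11·0; sum ≡ 1  ⇒  -1.
(a,b)_3: α=2, u≡2; β=4, v≡2 (mod 3); (2|3)=-1, (2|3)=-1; sign (−1)^0·-1^4·-1^2 = +1.
(a,b)_17: α=0, u≡10; β=2, v≡11 (mod 17); (10|17)=-1, (11|17)=-1; sign (−1)^0·-1^2·-1^0 = +1.
(a,b)_5: α=2, u≡2; β=2, v≡3 (mod 5); (2|5)=-1, (3|5)=-1; sign (−1)^0·-1^2·-1^2 = +1.
(a,b)_19: α=1, u≡4; β=2, v≡5 (mod 19); (4|19)=+1, (5|19)=+1; sign (−1)^0·+1^2·+1^1 = +1.
(a,b)_13: α=0, u≡8; β=2, v≡4 (mod 13); (8|13)=-1, (4|13)=+1; sign (−1)^0·-1^2·+1^0 = +1.
(a,b)_∞: sgn(-418)=−, sgn(-22)=−, so -1.
(a,b)_11: α=1, u≡7; β=1, v≡1 (mod 11); (7|11)=-1, (1|11)=+1; sign (−1)^1·-1^1·+1^1 = +1.
|Ram(-418, -22)| = 2, even; anisotropic at {2, ∞}.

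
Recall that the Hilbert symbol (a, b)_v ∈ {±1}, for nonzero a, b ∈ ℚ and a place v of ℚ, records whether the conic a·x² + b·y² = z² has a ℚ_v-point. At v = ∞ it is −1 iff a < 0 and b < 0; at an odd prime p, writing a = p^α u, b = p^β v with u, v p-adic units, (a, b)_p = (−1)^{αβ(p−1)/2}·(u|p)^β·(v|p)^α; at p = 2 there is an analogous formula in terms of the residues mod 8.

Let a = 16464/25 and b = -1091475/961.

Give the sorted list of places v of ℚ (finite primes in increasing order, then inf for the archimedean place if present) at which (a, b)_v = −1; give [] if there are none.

Mod squares: a ≡ 21, b ≡ -11. Check v ∈ {∞, 2, 3, 5, 7, 11, 31}.
v=7: a=7^3·(≡5), b=7^2·(≡3) mod 7; (5|7)=-1, (3|7)=-1; (−1)^{3·2·3}·(-1)^2·(-1)^3 = -1.
v=3: a=3^1·(≡1), b=3^4·(≡1) mod 3; (1|3)=+1, (1|3)=+1; (−1)^{1·4·1}·(+1)^4·(+1)^1 = +1.
v=11: a=11^0·(≡10), b=11^1·(≡7) mod 11; (10|11)=-1, (7|11)=-1; (−1)^{0·1·5}·(-1)^1·(-1)^0 = -1.
v=∞: 21 > 0 and -11 < 0  ⇒  (a,b)_∞ = +1.
v=5: a=5^-2·(≡4), b=5^2·(≡1) mod 5; (4|5)=+1, (1|5)=+1; (−1)^{-2·2·2}·(+1)^2·(+1)^-2 = +1.
v=2: v_2(a)=4, v_2(b)=0; units ≡ 5, 5 (mod 8); ε·ε+αω+βω = 0·0+4·1+0·1 ≡ 0  ⇒  (a,b)_2 = +1.
v=31: a=31^0·(≡15), b=31^-2·(≡4) mod 31; (15|31)=-1, (4|31)=+1; (−1)^{0·-2·15}·(-1)^-2·(+1)^0 = +1.
(21, -11 / ℚ) ramifies at {7, 11}: a division algebra.

[7, 11]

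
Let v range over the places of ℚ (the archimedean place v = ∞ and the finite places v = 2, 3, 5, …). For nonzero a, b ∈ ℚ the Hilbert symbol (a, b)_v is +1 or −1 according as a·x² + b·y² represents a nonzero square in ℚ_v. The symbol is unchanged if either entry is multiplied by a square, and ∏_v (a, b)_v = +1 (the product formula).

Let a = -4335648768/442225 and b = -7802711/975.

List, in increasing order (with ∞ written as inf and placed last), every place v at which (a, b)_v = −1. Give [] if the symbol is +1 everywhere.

[29, inf]

Mod squares: a ≡ -3, b ≡ -21489. Check v ∈ {∞, 2, 3, 5, 7, 11, 13, 17, 19, 29}.
v=5: a=5^-2·(≡3), b=5^-2·(≡1) mod 5; (3|5)=-1, (1|5)=+1; (−1)^{-2·-2·2}·(-1)^-2·(+1)^-2 = +1.
v=3: a=3^7·(≡2), b=3^-1·(≡1) mod 3; (2|3)=-1, (1|3)=+1; (−1)^{7·-1·1}·(-1)^-1·(+1)^7 = +1.
v=11: a=11^2·(≡7), b=11^0·(≡1) mod 11; (7|11)=-1, (1|11)=+1; (−1)^{2·0·5}·(-1)^0·(+1)^2 = +1.
v=29: a=29^0·(≡15), b=29^1·(≡5) mod 29; (15|29)=-1, (5|29)=+1; (−1)^{0·1·14}·(-1)^1·(+1)^0 = -1.
v=2: v_2(a)=14, v_2(b)=0; units ≡ 5, 7 (mod 8); ε·ε+αω+βω = 0·1+14·0+0·1 ≡ 0  ⇒  (a,b)_2 = +1.
v=19: a=19^-2·(≡16), b=19^1·(≡9) mod 19; (16|19)=+1, (9|19)=+1; (−1)^{-2·1·9}·(+1)^1·(+1)^-2 = +1.
v=7: a=7^-2·(≡2), b=7^2·(≡2) mod 7; (2|7)=+1, (2|7)=+1; (−1)^{-2·2·3}·(+1)^2·(+1)^-2 = +1.
v=17: a=17^0·(≡5), b=17^2·(≡8) mod 17; (5|17)=-1, (8|17)=+1; (−1)^{0·2·8}·(-1)^2·(+1)^0 = +1.
v=∞: -3 < 0 and -21489 < 0  ⇒  (a,b)_∞ = -1.
v=13: a=13^0·(≡1), b=13^-1·(≡11) mod 13; (1|13)=+1, (11|13)=-1; (−1)^{0·-1·6}·(+1)^-1·(-1)^0 = +1.
|Ram(-3, -21489)| = 2, even; anisotropic at {29, ∞}.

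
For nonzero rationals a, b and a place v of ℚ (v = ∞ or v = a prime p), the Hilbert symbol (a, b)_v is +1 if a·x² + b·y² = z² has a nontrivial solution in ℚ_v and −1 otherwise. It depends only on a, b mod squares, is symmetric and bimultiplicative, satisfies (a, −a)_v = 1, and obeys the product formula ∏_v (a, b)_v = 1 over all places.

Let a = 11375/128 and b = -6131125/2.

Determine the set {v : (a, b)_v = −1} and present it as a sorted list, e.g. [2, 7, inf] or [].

[11, 13]

Mod squares: a ≡ 910, b ≡ -10010. Check v ∈ {∞, 2, 5, 7, 11, 13}.
v=7: a=7^1·(≡4), b=7^3·(≡5) mod 7; (4|7)=+1, (5|7)=-1; (−1)^{1·3·3}·(+1)^3·(-1)^1 = +1.
v=11: a=11^0·(≡8), b=11^1·(≡3) mod 11; (8|11)=-1, (3|11)=+1; (−1)^{0·1·5}·(-1)^1·(+1)^0 = -1.
v=2: v_2(a)=-7, v_2(b)=-1; units ≡ 7, 3 (mod 8); ε·ε+αω+βω = 1·1+-7·1+-1·0 ≡ 0  ⇒  (a,b)_2 = +1.
v=5: a=5^3·(≡2), b=5^3·(≡3) mod 5; (2|5)=-1, (3|5)=-1; (−1)^{3·3·2}·(-1)^3·(-1)^3 = +1.
v=∞: 910 > 0 and -10010 < 0  ⇒  (a,b)_∞ = +1.
v=13: a=13^1·(≡11), b=13^1·(≡1) mod 13; (11|13)=-1, (1|13)=+1; (−1)^{1·1·6}·(-1)^1·(+1)^1 = -1.
|Ram(910, -10010)| = 2, even; anisotropic at {11, 13}.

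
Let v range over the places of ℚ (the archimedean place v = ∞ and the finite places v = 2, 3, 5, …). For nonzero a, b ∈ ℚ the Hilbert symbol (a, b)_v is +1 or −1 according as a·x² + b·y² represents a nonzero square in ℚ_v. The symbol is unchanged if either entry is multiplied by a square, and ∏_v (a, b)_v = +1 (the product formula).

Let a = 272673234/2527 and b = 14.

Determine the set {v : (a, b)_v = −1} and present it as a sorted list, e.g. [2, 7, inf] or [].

[2, 7, 23, 53]

Mod squares: a ≡ 733838, b ≡ 14. Check v ∈ {∞, 2, 3, 7, 17, 19, 23, 43, 53}.
v=3: a=3^2·(≡2), b=3^0·(≡2) mod 3; (2|3)=-1, (2|3)=-1; (−1)^{2·0·1}·(-1)^0·(-1)^2 = +1.
v=2: v_2(a)=1, v_2(b)=1; units ≡ 7, 7 (mod 8); ε·ε+αω+βω = 1·1+1·0+1·0 ≡ 1  ⇒  (a,b)_2 = -1.
v=53: a=53^1·(≡49), b=53^0·(≡14) mod 53; (49|53)=+1, (14|53)=-1; (−1)^{1·0·26}·(+1)^0·(-1)^1 = -1.
v=7: a=7^-1·(≡2), b=7^1·(≡2) mod 7; (2|7)=+1, (2|7)=+1; (−1)^{-1·1·3}·(+1)^1·(+1)^-1 = -1.
v=43: a=43^1·(≡23), b=43^0·(≡14) mod 43; (23|43)=+1, (14|43)=+1; (−1)^{1·0·21}·(+1)^0·(+1)^1 = +1.
v=∞: 733838 > 0 and 14 > 0  ⇒  (a,b)_∞ = +1.
v=19: a=19^-2·(≡5), b=19^0·(≡14) mod 19; (5|19)=+1, (14|19)=-1; (−1)^{-2·0·9}·(+1)^0·(-1)^-2 = +1.
v=23: a=23^1·(≡5), b=23^0·(≡14) mod 23; (5|23)=-1, (14|23)=-1; (−1)^{1·0·11}·(-1)^0·(-1)^1 = -1.
v=17: a=17^2·(≡16), b=17^0·(≡14) mod 17; (16|17)=+1, (14|17)=-1; (−1)^{2·0·8}·(+1)^0·(-1)^2 = +1.
|Ram(733838, 14)| = 4, even; anisotropic at {2, 7, 23, 53}.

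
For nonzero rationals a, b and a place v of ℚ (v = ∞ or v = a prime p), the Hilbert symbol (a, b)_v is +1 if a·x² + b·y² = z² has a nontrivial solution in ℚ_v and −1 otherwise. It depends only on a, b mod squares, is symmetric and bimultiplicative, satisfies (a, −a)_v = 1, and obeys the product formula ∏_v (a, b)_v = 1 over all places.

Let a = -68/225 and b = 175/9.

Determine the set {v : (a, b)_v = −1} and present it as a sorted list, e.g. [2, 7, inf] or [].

Mod squares: a ≡ -17, b ≡ 7. Check v ∈ {∞, 2, 3, 5, 7, 17}.
v=7: a=7^0·(≡2), b=7^1·(≡2) mod 7; (2|7)=+1, (2|7)=+1; (−1)^{0·1·3}·(+1)^1·(+1)^0 = +1.
v=2: v_2(a)=2, v_2(b)=0; units ≡ 7, 7 (mod 8); ε·ε+αω+βω = 1·1+2·0+0·0 ≡ 1  ⇒  (a,b)_2 = -1.
v=∞: -17 < 0 and 7 > 0  ⇒  (a,b)_∞ = +1.
v=3: a=3^-2·(≡1), b=3^-2·(≡1) mod 3; (1|3)=+1, (1|3)=+1; (−1)^{-2·-2·1}·(+1)^-2·(+1)^-2 = +1.
v=5: a=5^-2·(≡3), b=5^2·(≡3) mod 5; (3|5)=-1, (3|5)=-1; (−1)^{-2·2·2}·(-1)^2·(-1)^-2 = +1.
v=17: a=17^1·(≡16), b=17^0·(≡10) mod 17; (16|17)=+1, (10|17)=-1; (−1)^{1·0·8}·(+1)^0·(-1)^1 = -1.
|Ram(-17, 7)| = 2, even; anisotropic at {2, 17}.

[2, 17]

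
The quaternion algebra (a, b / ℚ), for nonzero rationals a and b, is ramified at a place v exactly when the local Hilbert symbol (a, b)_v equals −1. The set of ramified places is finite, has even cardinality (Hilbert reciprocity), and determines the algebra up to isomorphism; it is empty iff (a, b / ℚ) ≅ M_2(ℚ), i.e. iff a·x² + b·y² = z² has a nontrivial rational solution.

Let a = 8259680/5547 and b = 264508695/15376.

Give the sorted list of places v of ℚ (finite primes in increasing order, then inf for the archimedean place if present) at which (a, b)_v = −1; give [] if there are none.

[5, 11]

(a, b) ≡ (4290, 55) mod (ℚ^×)²; places V = {2, 3, 5, 11, 13, 17, 19, 31, 43, ∞}.
(a,b)_2: α=5, β=-4; u≡1, v≡7 (mod 8); ε(u)ε(v)=0·1, αω(v)=5·0, βω(u)=-4·0; sum ≡ 0  ⇒  +1.
(a,b)_5: α=1, u≡3; β=1, v≡4 (mod 5); (3|5)=-1, (4|5)=+1; sign (−1)^0·-1^1·+1^1 = -1.
(a,b)_∞: sgn(4290)=+, sgn(55)=+, so +1.
(a,b)_13: α=1, u≡7; β=0, v≡10 (mod 13); (7|13)=-1, (10|13)=+1; sign (−1)^0·-1^0·+1^1 = +1.
(a,b)_31: α=0, u≡11; β=-2, v≡3 (mod 31); (11|31)=-1, (3|31)=-1; sign (−1)^0·-1^-2·-1^0 = +1.
(a,b)_43: α=-2, u≡37; β=2, v≡29 (mod 43); (37|43)=-1, (29|43)=-1; sign (−1)^0·-1^2·-1^-2 = +1.
(a,b)_17: α=0, u≡12; β=2, v≡16 (mod 17); (12|17)=-1, (16|17)=+1; sign (−1)^0·-1^2·+1^0 = +1.
(a,b)_19: α=2, u≡15; β=0, v≡1 (mod 19); (15|19)=-1, (1|19)=+1; sign (−1)^0·-1^0·+1^2 = +1.
(a,b)_3: α=-1, u≡2; β=2, v≡1 (mod 3); (2|3)=-1, (1|3)=+1; sign (−1)^0·-1^2·+1^-1 = +1.
(a,b)_11: α=1, u≡3; β=1, v≡4 (mod 11); (3|11)=+1, (4|11)=+1; sign (−1)^1·+1^1·+1^1 = -1.
|Ram(4290, 55)| = 2, even; anisotropic at {5, 11}.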